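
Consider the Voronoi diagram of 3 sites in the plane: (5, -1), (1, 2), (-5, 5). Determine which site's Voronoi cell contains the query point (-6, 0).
Nearest site = (-5, 5)

The Voronoi cell of site s contains exactly those query points closer to s than to any other site. Compute squared distances from q = (-6, 0) to each site:
  (-5 − -6)² + (5 − 0)² = 26
  (1 − -6)² + (2 − 0)² = 53
  (5 − -6)² + (-1 − 0)² = 122
Minimum is attained by (-5, 5), so q lies in its Voronoi cell.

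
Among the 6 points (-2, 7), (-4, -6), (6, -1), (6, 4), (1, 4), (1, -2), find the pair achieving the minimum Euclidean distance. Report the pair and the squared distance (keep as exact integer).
Pair = ((-2, 7), (1, 4)); squared distance = 18

Compute all C(6, 2) = 15 pairwise squared distances (x_i − x_j)² + (y_i − y_j)². The minimum is 18, attained by the pair ((-2, 7), (1, 4)).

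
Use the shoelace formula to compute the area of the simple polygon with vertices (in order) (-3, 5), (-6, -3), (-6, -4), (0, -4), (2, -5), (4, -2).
Area = 107/2

Shoelace formula: Area = (1/2) |Σ_i (x_i · y_{i+1} − x_{i+1} · y_i)| (indices mod n). Compute each cross term:
  (-3)(-3) − (-6)(5) = 39
  (-6)(-4) − (-6)(-3) = 6
  (-6)(-4) − (0)(-4) = 24
  (0)(-5) − (2)(-4) = 8
  (2)(-2) − (4)(-5) = 16
  (4)(5) − (-3)(-2) = 14
Sum = 107, so (signed) Area = 107/2 = 107/2, |Area| = 107/2.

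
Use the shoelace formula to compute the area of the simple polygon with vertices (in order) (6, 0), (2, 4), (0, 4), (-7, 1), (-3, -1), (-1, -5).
Area = 57

Shoelace formula: Area = (1/2) |Σ_i (x_i · y_{i+1} − x_{i+1} · y_i)| (indices mod n). Compute each cross term:
  (6)(4) − (2)(0) = 24
  (2)(4) − (0)(4) = 8
  (0)(1) − (-7)(4) = 28
  (-7)(-1) − (-3)(1) = 10
  (-3)(-5) − (-1)(-1) = 14
  (-1)(0) − (6)(-5) = 30
Sum = 114, so (signed) Area = 114/2 = 57, |Area| = 57.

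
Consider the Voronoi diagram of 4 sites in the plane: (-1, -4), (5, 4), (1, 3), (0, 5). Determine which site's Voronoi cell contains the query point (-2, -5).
Nearest site = (-1, -4)

The Voronoi cell of site s contains exactly those query points closer to s than to any other site. Compute squared distances from q = (-2, -5) to each site:
  (-1 − -2)² + (-4 − -5)² = 2
  (1 − -2)² + (3 − -5)² = 73
  (0 − -2)² + (5 − -5)² = 104
  (5 − -2)² + (4 − -5)² = 130
Minimum is attained by (-1, -4), so q lies in its Voronoi cell.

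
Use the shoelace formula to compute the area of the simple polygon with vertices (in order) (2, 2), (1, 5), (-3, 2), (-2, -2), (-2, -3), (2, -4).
Area = 63/2

Shoelace formula: Area = (1/2) |Σ_i (x_i · y_{i+1} − x_{i+1} · y_i)| (indices mod n). Compute each cross term:
  (2)(5) − (1)(2) = 8
  (1)(2) − (-3)(5) = 17
  (-3)(-2) − (-2)(2) = 10
  (-2)(-3) − (-2)(-2) = 2
  (-2)(-4) − (2)(-3) = 14
  (2)(2) − (2)(-4) = 12
Sum = 63, so (signed) Area = 63/2 = 63/2, |Area| = 63/2.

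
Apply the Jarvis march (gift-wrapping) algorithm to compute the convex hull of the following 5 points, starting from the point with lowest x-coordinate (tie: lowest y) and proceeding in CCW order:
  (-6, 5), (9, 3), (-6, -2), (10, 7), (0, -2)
Hull (CCW) = [(-6, -2), (0, -2), (9, 3), (10, 7), (-6, 5)]

Jarvis march: at each step, from the current hull vertex p, select the next vertex q as the point such that every other point lies strictly to the left of (or on) the directed line p → q. (Equivalently: for every other point r, the cross product (q − p) × (r − p) ≥ 0.)
Starting point (lowest x, tie lowest y): (-6, -2). Wrap until returning to start. Resulting hull: (-6, -2), (0, -2), (9, 3), (10, 7), (-6, 5).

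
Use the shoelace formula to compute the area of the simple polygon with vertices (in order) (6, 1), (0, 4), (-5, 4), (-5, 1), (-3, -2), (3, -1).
Area = 45

Shoelace formula: Area = (1/2) |Σ_i (x_i · y_{i+1} − x_{i+1} · y_i)| (indices mod n). Compute each cross term:
  (6)(4) − (0)(1) = 24
  (0)(4) − (-5)(4) = 20
  (-5)(1) − (-5)(4) = 15
  (-5)(-2) − (-3)(1) = 13
  (-3)(-1) − (3)(-2) = 9
  (3)(1) − (6)(-1) = 9
Sum = 90, so (signed) Area = 90/2 = 45, |Area| = 45.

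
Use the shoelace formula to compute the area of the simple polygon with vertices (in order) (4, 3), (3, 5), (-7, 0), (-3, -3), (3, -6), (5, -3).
Area = 71

Shoelace formula: Area = (1/2) |Σ_i (x_i · y_{i+1} − x_{i+1} · y_i)| (indices mod n). Compute each cross term:
  (4)(5) − (3)(3) = 11
  (3)(0) − (-7)(5) = 35
  (-7)(-3) − (-3)(0) = 21
  (-3)(-6) − (3)(-3) = 27
  (3)(-3) − (5)(-6) = 21
  (5)(3) − (4)(-3) = 27
Sum = 142, so (signed) Area = 142/2 = 71, |Area| = 71.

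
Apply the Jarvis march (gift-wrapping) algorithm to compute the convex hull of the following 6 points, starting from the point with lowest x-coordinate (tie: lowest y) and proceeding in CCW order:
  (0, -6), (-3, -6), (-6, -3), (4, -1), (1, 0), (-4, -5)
Hull (CCW) = [(-6, -3), (-3, -6), (0, -6), (4, -1), (1, 0)]

Jarvis march: at each step, from the current hull vertex p, select the next vertex q as the point such that every other point lies strictly to the left of (or on) the directed line p → q. (Equivalently: for every other point r, the cross product (q − p) × (r − p) ≥ 0.)
Starting point (lowest x, tie lowest y): (-6, -3). Wrap until returning to start. Resulting hull: (-6, -3), (-3, -6), (0, -6), (4, -1), (1, 0).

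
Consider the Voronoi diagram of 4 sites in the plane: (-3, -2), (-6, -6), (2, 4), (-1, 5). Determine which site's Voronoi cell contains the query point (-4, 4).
Nearest site = (-1, 5)

The Voronoi cell of site s contains exactly those query points closer to s than to any other site. Compute squared distances from q = (-4, 4) to each site:
  (-1 − -4)² + (5 − 4)² = 10
  (2 − -4)² + (4 − 4)² = 36
  (-3 − -4)² + (-2 − 4)² = 37
  (-6 − -4)² + (-6 − 4)² = 104
Minimum is attained by (-1, 5), so q lies in its Voronoi cell.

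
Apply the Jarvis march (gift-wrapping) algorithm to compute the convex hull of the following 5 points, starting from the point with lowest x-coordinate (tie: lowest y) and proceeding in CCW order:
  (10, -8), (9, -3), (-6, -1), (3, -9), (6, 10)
Hull (CCW) = [(-6, -1), (3, -9), (10, -8), (9, -3), (6, 10)]

Jarvis march: at each step, from the current hull vertex p, select the next vertex q as the point such that every other point lies strictly to the left of (or on) the directed line p → q. (Equivalently: for every other point r, the cross product (q − p) × (r − p) ≥ 0.)
Starting point (lowest x, tie lowest y): (-6, -1). Wrap until returning to start. Resulting hull: (-6, -1), (3, -9), (10, -8), (9, -3), (6, 10).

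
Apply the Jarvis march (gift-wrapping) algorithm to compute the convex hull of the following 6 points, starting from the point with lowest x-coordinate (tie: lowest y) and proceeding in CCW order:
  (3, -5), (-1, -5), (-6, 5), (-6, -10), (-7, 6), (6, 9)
Hull (CCW) = [(-7, 6), (-6, -10), (3, -5), (6, 9)]

Jarvis march: at each step, from the current hull vertex p, select the next vertex q as the point such that every other point lies strictly to the left of (or on) the directed line p → q. (Equivalently: for every other point r, the cross product (q − p) × (r − p) ≥ 0.)
Starting point (lowest x, tie lowest y): (-7, 6). Wrap until returning to start. Resulting hull: (-7, 6), (-6, -10), (3, -5), (6, 9).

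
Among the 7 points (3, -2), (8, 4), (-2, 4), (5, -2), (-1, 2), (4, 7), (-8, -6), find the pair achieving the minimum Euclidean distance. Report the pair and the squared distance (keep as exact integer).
Pair = ((3, -2), (5, -2)); squared distance = 4

Compute all C(7, 2) = 21 pairwise squared distances (x_i − x_j)² + (y_i − y_j)². The minimum is 4, attained by the pair ((3, -2), (5, -2)).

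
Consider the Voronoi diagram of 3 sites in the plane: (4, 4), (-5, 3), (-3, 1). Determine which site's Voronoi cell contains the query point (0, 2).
Nearest site = (-3, 1)

The Voronoi cell of site s contains exactly those query points closer to s than to any other site. Compute squared distances from q = (0, 2) to each site:
  (-3 − 0)² + (1 − 2)² = 10
  (4 − 0)² + (4 − 2)² = 20
  (-5 − 0)² + (3 − 2)² = 26
Minimum is attained by (-3, 1), so q lies in its Voronoi cell.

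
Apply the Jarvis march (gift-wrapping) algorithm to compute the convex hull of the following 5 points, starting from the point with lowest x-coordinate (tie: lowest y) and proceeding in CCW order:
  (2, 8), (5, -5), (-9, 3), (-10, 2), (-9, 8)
Hull (CCW) = [(-10, 2), (5, -5), (2, 8), (-9, 8)]

Jarvis march: at each step, from the current hull vertex p, select the next vertex q as the point such that every other point lies strictly to the left of (or on) the directed line p → q. (Equivalently: for every other point r, the cross product (q − p) × (r − p) ≥ 0.)
Starting point (lowest x, tie lowest y): (-10, 2). Wrap until returning to start. Resulting hull: (-10, 2), (5, -5), (2, 8), (-9, 8).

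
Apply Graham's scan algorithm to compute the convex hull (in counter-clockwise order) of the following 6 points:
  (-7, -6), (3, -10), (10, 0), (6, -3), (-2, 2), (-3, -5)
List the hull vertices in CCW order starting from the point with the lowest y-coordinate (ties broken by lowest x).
Hull (CCW) = [(3, -10), (10, 0), (-2, 2), (-7, -6)]

Graham scan procedure:
  1. Find the pivot p₀ = point with lowest y (tie → lowest x): (3, -10).
  2. Sort the remaining points by polar angle around p₀.
  3. Walk through sorted points, maintaining a stack; pop the top while the last three entries make a non-left turn (cross product ≤ 0).
  4. Final stack is the convex hull in CCW order: (3, -10), (10, 0), (-2, 2), (-7, -6).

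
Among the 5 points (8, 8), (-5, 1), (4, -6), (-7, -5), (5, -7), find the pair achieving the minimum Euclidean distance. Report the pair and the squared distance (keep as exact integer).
Pair = ((4, -6), (5, -7)); squared distance = 2

Compute all C(5, 2) = 10 pairwise squared distances (x_i − x_j)² + (y_i − y_j)². The minimum is 2, attained by the pair ((4, -6), (5, -7)).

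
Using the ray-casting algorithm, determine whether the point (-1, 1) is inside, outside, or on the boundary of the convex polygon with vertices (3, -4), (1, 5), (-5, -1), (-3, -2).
The point (-1, 1) lies strictly inside the polygon

Cast a horizontal ray to the right from the query point and count how many polygon edges it crosses (each edge strictly once or zero times, handled with the usual half-open convention). 
Parity of crossings → odd ⇒ inside.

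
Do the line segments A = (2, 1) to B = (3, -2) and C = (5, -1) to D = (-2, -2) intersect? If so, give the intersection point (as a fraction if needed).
Yes; intersection at (61/22, -29/22) (t = 17/22 on AB, s = 7/22 on CD)

Parametrize AB as A + t(B − A) = (2 + 1 t, 1 + -3 t) and CD as C + s(D − C) = (5 + -7 s, -1 + -1 s). Solve the linear system for (t, s). Determinant = 22 ≠ 0, so a unique intersection of the containing lines exists. Solution: t = 17/22, s = 7/22 — both in [0, 1], so the segments cross. Intersection point: (61/22, -29/22).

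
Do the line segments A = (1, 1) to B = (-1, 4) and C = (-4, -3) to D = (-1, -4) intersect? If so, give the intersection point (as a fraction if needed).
No (intersection of containing lines falls outside at least one segment)

Parametrize and solve: t = -17/7, s = 23/7. At least one of these is outside [0, 1], so the segments do not intersect.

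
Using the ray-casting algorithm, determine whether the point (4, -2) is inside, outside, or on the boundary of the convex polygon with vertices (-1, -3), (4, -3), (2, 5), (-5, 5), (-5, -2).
The point (4, -2) lies strictly outside the polygon

Cast a horizontal ray to the right from the query point and count how many polygon edges it crosses (each edge strictly once or zero times, handled with the usual half-open convention). 
Parity of crossings → even ⇒ outside.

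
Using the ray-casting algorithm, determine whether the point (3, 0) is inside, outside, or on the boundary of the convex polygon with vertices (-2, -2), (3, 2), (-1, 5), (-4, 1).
The point (3, 0) lies strictly outside the polygon

Cast a horizontal ray to the right from the query point and count how many polygon edges it crosses (each edge strictly once or zero times, handled with the usual half-open convention). 
Parity of crossings → even ⇒ outside.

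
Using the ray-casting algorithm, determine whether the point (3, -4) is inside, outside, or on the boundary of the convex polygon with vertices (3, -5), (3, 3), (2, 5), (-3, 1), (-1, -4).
The point (3, -4) lies on the polygon boundary

Boundary check: the query satisfies the collinearity and bounding-box conditions for some polygon edge, so it lies exactly on the boundary.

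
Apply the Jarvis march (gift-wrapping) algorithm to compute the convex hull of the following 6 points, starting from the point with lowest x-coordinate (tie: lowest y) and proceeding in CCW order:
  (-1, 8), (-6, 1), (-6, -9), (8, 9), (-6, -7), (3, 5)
Hull (CCW) = [(-6, -9), (8, 9), (-1, 8), (-6, 1)]

Jarvis march: at each step, from the current hull vertex p, select the next vertex q as the point such that every other point lies strictly to the left of (or on) the directed line p → q. (Equivalently: for every other point r, the cross product (q − p) × (r − p) ≥ 0.)
Starting point (lowest x, tie lowest y): (-6, -9). Wrap until returning to start. Resulting hull: (-6, -9), (8, 9), (-1, 8), (-6, 1).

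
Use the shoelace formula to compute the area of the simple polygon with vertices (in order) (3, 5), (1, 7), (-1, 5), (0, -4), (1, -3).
Area = 25

Shoelace formula: Area = (1/2) |Σ_i (x_i · y_{i+1} − x_{i+1} · y_i)| (indices mod n). Compute each cross term:
  (3)(7) − (1)(5) = 16
  (1)(5) − (-1)(7) = 12
  (-1)(-4) − (0)(5) = 4
  (0)(-3) − (1)(-4) = 4
  (1)(5) − (3)(-3) = 14
Sum = 50, so (signed) Area = 50/2 = 25, |Area| = 25.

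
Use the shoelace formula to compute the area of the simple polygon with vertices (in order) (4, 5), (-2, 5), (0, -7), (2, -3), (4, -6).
Area = 51

Shoelace formula: Area = (1/2) |Σ_i (x_i · y_{i+1} − x_{i+1} · y_i)| (indices mod n). Compute each cross term:
  (4)(5) − (-2)(5) = 30
  (-2)(-7) − (0)(5) = 14
  (0)(-3) − (2)(-7) = 14
  (2)(-6) − (4)(-3) = 0
  (4)(5) − (4)(-6) = 44
Sum = 102, so (signed) Area = 102/2 = 51, |Area| = 51.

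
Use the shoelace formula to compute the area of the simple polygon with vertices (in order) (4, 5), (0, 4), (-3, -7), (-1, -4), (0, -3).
Area = 24

Shoelace formula: Area = (1/2) |Σ_i (x_i · y_{i+1} − x_{i+1} · y_i)| (indices mod n). Compute each cross term:
  (4)(4) − (0)(5) = 16
  (0)(-7) − (-3)(4) = 12
  (-3)(-4) − (-1)(-7) = 5
  (-1)(-3) − (0)(-4) = 3
  (0)(5) − (4)(-3) = 12
Sum = 48, so (signed) Area = 48/2 = 24, |Area| = 24.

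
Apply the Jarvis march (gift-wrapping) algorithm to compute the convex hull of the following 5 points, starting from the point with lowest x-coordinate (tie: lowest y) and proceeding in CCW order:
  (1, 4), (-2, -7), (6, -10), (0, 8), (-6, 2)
Hull (CCW) = [(-6, 2), (-2, -7), (6, -10), (0, 8)]

Jarvis march: at each step, from the current hull vertex p, select the next vertex q as the point such that every other point lies strictly to the left of (or on) the directed line p → q. (Equivalently: for every other point r, the cross product (q − p) × (r − p) ≥ 0.)
Starting point (lowest x, tie lowest y): (-6, 2). Wrap until returning to start. Resulting hull: (-6, 2), (-2, -7), (6, -10), (0, 8).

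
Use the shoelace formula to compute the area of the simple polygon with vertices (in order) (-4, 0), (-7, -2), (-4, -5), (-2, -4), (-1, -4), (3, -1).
Area = 27

Shoelace formula: Area = (1/2) |Σ_i (x_i · y_{i+1} − x_{i+1} · y_i)| (indices mod n). Compute each cross term:
  (-4)(-2) − (-7)(0) = 8
  (-7)(-5) − (-4)(-2) = 27
  (-4)(-4) − (-2)(-5) = 6
  (-2)(-4) − (-1)(-4) = 4
  (-1)(-1) − (3)(-4) = 13
  (3)(0) − (-4)(-1) = -4
Sum = 54, so (signed) Area = 54/2 = 27, |Area| = 27.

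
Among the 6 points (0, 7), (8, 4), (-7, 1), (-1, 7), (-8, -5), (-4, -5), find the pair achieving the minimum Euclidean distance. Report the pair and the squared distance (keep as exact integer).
Pair = ((0, 7), (-1, 7)); squared distance = 1

Compute all C(6, 2) = 15 pairwise squared distances (x_i − x_j)² + (y_i − y_j)². The minimum is 1, attained by the pair ((0, 7), (-1, 7)).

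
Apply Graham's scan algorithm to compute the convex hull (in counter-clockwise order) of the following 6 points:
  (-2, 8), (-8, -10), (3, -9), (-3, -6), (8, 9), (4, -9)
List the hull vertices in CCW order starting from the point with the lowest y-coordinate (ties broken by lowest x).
Hull (CCW) = [(-8, -10), (4, -9), (8, 9), (-2, 8)]

Graham scan procedure:
  1. Find the pivot p₀ = point with lowest y (tie → lowest x): (-8, -10).
  2. Sort the remaining points by polar angle around p₀.
  3. Walk through sorted points, maintaining a stack; pop the top while the last three entries make a non-left turn (cross product ≤ 0).
  4. Final stack is the convex hull in CCW order: (-8, -10), (4, -9), (8, 9), (-2, 8).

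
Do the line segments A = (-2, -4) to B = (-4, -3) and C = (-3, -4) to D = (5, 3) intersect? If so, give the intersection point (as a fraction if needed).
Yes; intersection at (-29/11, -81/22) (t = 7/22 on AB, s = 1/22 on CD)

Parametrize AB as A + t(B − A) = (-2 + -2 t, -4 + 1 t) and CD as C + s(D − C) = (-3 + 8 s, -4 + 7 s). Solve the linear system for (t, s). Determinant = 22 ≠ 0, so a unique intersection of the containing lines exists. Solution: t = 7/22, s = 1/22 — both in [0, 1], so the segments cross. Intersection point: (-29/11, -81/22).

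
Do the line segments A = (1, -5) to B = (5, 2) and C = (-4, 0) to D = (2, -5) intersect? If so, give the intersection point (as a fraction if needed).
Yes; intersection at (41/31, -275/62) (t = 5/62 on AB, s = 55/62 on CD)

Parametrize AB as A + t(B − A) = (1 + 4 t, -5 + 7 t) and CD as C + s(D − C) = (-4 + 6 s, 0 + -5 s). Solve the linear system for (t, s). Determinant = 62 ≠ 0, so a unique intersection of the containing lines exists. Solution: t = 5/62, s = 55/62 — both in [0, 1], so the segments cross. Intersection point: (41/31, -275/62).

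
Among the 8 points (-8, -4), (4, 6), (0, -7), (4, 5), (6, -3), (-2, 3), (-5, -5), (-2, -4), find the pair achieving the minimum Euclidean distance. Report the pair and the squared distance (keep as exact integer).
Pair = ((4, 6), (4, 5)); squared distance = 1

Compute all C(8, 2) = 28 pairwise squared distances (x_i − x_j)² + (y_i − y_j)². The minimum is 1, attained by the pair ((4, 6), (4, 5)).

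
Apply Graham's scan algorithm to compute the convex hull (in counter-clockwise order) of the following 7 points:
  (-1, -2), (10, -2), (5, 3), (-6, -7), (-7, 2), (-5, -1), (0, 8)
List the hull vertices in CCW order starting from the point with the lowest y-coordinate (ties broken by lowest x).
Hull (CCW) = [(-6, -7), (10, -2), (0, 8), (-7, 2)]

Graham scan procedure:
  1. Find the pivot p₀ = point with lowest y (tie → lowest x): (-6, -7).
  2. Sort the remaining points by polar angle around p₀.
  3. Walk through sorted points, maintaining a stack; pop the top while the last three entries make a non-left turn (cross product ≤ 0).
  4. Final stack is the convex hull in CCW order: (-6, -7), (10, -2), (0, 8), (-7, 2).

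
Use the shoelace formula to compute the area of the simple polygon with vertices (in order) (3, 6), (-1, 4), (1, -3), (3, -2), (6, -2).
Area = 36

Shoelace formula: Area = (1/2) |Σ_i (x_i · y_{i+1} − x_{i+1} · y_i)| (indices mod n). Compute each cross term:
  (3)(4) − (-1)(6) = 18
  (-1)(-3) − (1)(4) = -1
  (1)(-2) − (3)(-3) = 7
  (3)(-2) − (6)(-2) = 6
  (6)(6) − (3)(-2) = 42
Sum = 72, so (signed) Area = 72/2 = 36, |Area| = 36.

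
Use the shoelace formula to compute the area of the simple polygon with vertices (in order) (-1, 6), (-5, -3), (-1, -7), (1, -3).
Area = 39

Shoelace formula: Area = (1/2) |Σ_i (x_i · y_{i+1} − x_{i+1} · y_i)| (indices mod n). Compute each cross term:
  (-1)(-3) − (-5)(6) = 33
  (-5)(-7) − (-1)(-3) = 32
  (-1)(-3) − (1)(-7) = 10
  (1)(6) − (-1)(-3) = 3
Sum = 78, so (signed) Area = 78/2 = 39, |Area| = 39.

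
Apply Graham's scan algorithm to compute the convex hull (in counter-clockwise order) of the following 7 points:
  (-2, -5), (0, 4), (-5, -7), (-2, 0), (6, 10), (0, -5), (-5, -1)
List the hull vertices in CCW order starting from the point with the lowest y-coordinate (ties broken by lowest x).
Hull (CCW) = [(-5, -7), (0, -5), (6, 10), (-5, -1)]

Graham scan procedure:
  1. Find the pivot p₀ = point with lowest y (tie → lowest x): (-5, -7).
  2. Sort the remaining points by polar angle around p₀.
  3. Walk through sorted points, maintaining a stack; pop the top while the last three entries make a non-left turn (cross product ≤ 0).
  4. Final stack is the convex hull in CCW order: (-5, -7), (0, -5), (6, 10), (-5, -1).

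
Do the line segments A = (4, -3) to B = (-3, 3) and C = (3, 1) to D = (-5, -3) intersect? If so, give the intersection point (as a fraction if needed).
Yes; intersection at (13/19, -3/19) (t = 9/19 on AB, s = 11/38 on CD)

Parametrize AB as A + t(B − A) = (4 + -7 t, -3 + 6 t) and CD as C + s(D − C) = (3 + -8 s, 1 + -4 s). Solve the linear system for (t, s). Determinant = -76 ≠ 0, so a unique intersection of the containing lines exists. Solution: t = 9/19, s = 11/38 — both in [0, 1], so the segments cross. Intersection point: (13/19, -3/19).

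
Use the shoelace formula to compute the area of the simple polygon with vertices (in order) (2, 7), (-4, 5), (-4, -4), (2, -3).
Area = 57

Shoelace formula: Area = (1/2) |Σ_i (x_i · y_{i+1} − x_{i+1} · y_i)| (indices mod n). Compute each cross term:
  (2)(5) − (-4)(7) = 38
  (-4)(-4) − (-4)(5) = 36
  (-4)(-3) − (2)(-4) = 20
  (2)(7) − (2)(-3) = 20
Sum = 114, so (signed) Area = 114/2 = 57, |Area| = 57.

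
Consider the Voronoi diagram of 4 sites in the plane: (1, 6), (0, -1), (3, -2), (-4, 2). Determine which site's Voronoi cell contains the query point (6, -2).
Nearest site = (3, -2)

The Voronoi cell of site s contains exactly those query points closer to s than to any other site. Compute squared distances from q = (6, -2) to each site:
  (3 − 6)² + (-2 − -2)² = 9
  (0 − 6)² + (-1 − -2)² = 37
  (1 − 6)² + (6 − -2)² = 89
  (-4 − 6)² + (2 − -2)² = 116
Minimum is attained by (3, -2), so q lies in its Voronoi cell.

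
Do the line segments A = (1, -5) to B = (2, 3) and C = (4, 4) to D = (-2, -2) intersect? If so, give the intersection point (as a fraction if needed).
Yes; intersection at (13/7, 13/7) (t = 6/7 on AB, s = 5/14 on CD)

Parametrize AB as A + t(B − A) = (1 + 1 t, -5 + 8 t) and CD as C + s(D − C) = (4 + -6 s, 4 + -6 s). Solve the linear system for (t, s). Determinant = -42 ≠ 0, so a unique intersection of the containing lines exists. Solution: t = 6/7, s = 5/14 — both in [0, 1], so the segments cross. Intersection point: (13/7, 13/7).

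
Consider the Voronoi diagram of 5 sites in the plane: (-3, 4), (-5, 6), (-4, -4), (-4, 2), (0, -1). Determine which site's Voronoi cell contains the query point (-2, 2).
Nearest site = (-4, 2)

The Voronoi cell of site s contains exactly those query points closer to s than to any other site. Compute squared distances from q = (-2, 2) to each site:
  (-4 − -2)² + (2 − 2)² = 4
  (-3 − -2)² + (4 − 2)² = 5
  (0 − -2)² + (-1 − 2)² = 13
  (-5 − -2)² + (6 − 2)² = 25
  (-4 − -2)² + (-4 − 2)² = 40
Minimum is attained by (-4, 2), so q lies in its Voronoi cell.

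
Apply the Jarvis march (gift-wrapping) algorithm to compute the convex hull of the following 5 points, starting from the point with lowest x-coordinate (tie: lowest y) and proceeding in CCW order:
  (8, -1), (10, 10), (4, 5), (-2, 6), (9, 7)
Hull (CCW) = [(-2, 6), (8, -1), (10, 10)]

Jarvis march: at each step, from the current hull vertex p, select the next vertex q as the point such that every other point lies strictly to the left of (or on) the directed line p → q. (Equivalently: for every other point r, the cross product (q − p) × (r − p) ≥ 0.)
Starting point (lowest x, tie lowest y): (-2, 6). Wrap until returning to start. Resulting hull: (-2, 6), (8, -1), (10, 10).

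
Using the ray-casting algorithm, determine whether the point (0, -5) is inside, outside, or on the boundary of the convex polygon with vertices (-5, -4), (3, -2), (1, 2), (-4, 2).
The point (0, -5) lies strictly outside the polygon

Cast a horizontal ray to the right from the query point and count how many polygon edges it crosses (each edge strictly once or zero times, handled with the usual half-open convention). 
Parity of crossings → even ⇒ outside.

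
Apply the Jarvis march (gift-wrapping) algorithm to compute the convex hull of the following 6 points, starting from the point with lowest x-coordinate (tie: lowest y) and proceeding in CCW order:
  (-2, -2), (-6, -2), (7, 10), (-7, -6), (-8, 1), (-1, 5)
Hull (CCW) = [(-8, 1), (-7, -6), (-2, -2), (7, 10)]

Jarvis march: at each step, from the current hull vertex p, select the next vertex q as the point such that every other point lies strictly to the left of (or on) the directed line p → q. (Equivalently: for every other point r, the cross product (q − p) × (r − p) ≥ 0.)
Starting point (lowest x, tie lowest y): (-8, 1). Wrap until returning to start. Resulting hull: (-8, 1), (-7, -6), (-2, -2), (7, 10).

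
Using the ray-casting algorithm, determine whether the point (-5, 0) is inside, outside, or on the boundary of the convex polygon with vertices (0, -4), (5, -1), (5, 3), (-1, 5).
The point (-5, 0) lies strictly outside the polygon

Cast a horizontal ray to the right from the query point and count how many polygon edges it crosses (each edge strictly once or zero times, handled with the usual half-open convention). 
Parity of crossings → even ⇒ outside.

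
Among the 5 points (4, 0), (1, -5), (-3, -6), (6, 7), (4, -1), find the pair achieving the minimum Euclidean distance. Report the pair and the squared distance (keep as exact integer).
Pair = ((4, 0), (4, -1)); squared distance = 1

Compute all C(5, 2) = 10 pairwise squared distances (x_i − x_j)² + (y_i − y_j)². The minimum is 1, attained by the pair ((4, 0), (4, -1)).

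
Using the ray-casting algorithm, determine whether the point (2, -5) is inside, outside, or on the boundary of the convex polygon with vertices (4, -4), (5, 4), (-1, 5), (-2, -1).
The point (2, -5) lies strictly outside the polygon

Cast a horizontal ray to the right from the query point and count how many polygon edges it crosses (each edge strictly once or zero times, handled with the usual half-open convention). 
Parity of crossings → even ⇒ outside.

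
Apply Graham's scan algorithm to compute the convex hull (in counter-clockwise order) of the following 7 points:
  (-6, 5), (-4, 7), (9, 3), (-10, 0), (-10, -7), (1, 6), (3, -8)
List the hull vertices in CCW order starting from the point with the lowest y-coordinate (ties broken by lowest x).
Hull (CCW) = [(3, -8), (9, 3), (1, 6), (-4, 7), (-6, 5), (-10, 0), (-10, -7)]

Graham scan procedure:
  1. Find the pivot p₀ = point with lowest y (tie → lowest x): (3, -8).
  2. Sort the remaining points by polar angle around p₀.
  3. Walk through sorted points, maintaining a stack; pop the top while the last three entries make a non-left turn (cross product ≤ 0).
  4. Final stack is the convex hull in CCW order: (3, -8), (9, 3), (1, 6), (-4, 7), (-6, 5), (-10, 0), (-10, -7).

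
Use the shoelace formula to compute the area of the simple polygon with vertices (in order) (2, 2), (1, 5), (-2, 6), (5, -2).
Area = 6

Shoelace formula: Area = (1/2) |Σ_i (x_i · y_{i+1} − x_{i+1} · y_i)| (indices mod n). Compute each cross term:
  (2)(5) − (1)(2) = 8
  (1)(6) − (-2)(5) = 16
  (-2)(-2) − (5)(6) = -26
  (5)(2) − (2)(-2) = 14
Sum = 12, so (signed) Area = 12/2 = 6, |Area| = 6.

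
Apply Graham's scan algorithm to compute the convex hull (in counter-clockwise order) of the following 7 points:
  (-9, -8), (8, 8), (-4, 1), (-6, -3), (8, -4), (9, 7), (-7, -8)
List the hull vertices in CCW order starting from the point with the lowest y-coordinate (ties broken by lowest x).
Hull (CCW) = [(-9, -8), (-7, -8), (8, -4), (9, 7), (8, 8), (-4, 1)]

Graham scan procedure:
  1. Find the pivot p₀ = point with lowest y (tie → lowest x): (-9, -8).
  2. Sort the remaining points by polar angle around p₀.
  3. Walk through sorted points, maintaining a stack; pop the top while the last three entries make a non-left turn (cross product ≤ 0).
  4. Final stack is the convex hull in CCW order: (-9, -8), (-7, -8), (8, -4), (9, 7), (8, 8), (-4, 1).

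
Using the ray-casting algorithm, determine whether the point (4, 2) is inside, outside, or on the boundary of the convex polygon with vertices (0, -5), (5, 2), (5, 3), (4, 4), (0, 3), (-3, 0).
The point (4, 2) lies strictly inside the polygon

Cast a horizontal ray to the right from the query point and count how many polygon edges it crosses (each edge strictly once or zero times, handled with the usual half-open convention). 
Parity of crossings → odd ⇒ inside.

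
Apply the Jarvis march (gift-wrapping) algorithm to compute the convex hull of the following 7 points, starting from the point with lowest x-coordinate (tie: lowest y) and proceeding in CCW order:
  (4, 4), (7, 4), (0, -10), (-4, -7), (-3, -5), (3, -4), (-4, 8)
Hull (CCW) = [(-4, -7), (0, -10), (7, 4), (-4, 8)]

Jarvis march: at each step, from the current hull vertex p, select the next vertex q as the point such that every other point lies strictly to the left of (or on) the directed line p → q. (Equivalently: for every other point r, the cross product (q − p) × (r − p) ≥ 0.)
Starting point (lowest x, tie lowest y): (-4, -7). Wrap until returning to start. Resulting hull: (-4, -7), (0, -10), (7, 4), (-4, 8).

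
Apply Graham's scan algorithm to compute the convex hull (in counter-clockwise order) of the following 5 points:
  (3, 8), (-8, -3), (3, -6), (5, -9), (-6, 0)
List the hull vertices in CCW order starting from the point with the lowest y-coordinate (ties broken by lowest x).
Hull (CCW) = [(5, -9), (3, 8), (-6, 0), (-8, -3)]

Graham scan procedure:
  1. Find the pivot p₀ = point with lowest y (tie → lowest x): (5, -9).
  2. Sort the remaining points by polar angle around p₀.
  3. Walk through sorted points, maintaining a stack; pop the top while the last three entries make a non-left turn (cross product ≤ 0).
  4. Final stack is the convex hull in CCW order: (5, -9), (3, 8), (-6, 0), (-8, -3).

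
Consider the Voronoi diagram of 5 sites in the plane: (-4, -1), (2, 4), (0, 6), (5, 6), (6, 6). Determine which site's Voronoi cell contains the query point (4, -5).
Nearest site = (-4, -1)

The Voronoi cell of site s contains exactly those query points closer to s than to any other site. Compute squared distances from q = (4, -5) to each site:
  (-4 − 4)² + (-1 − -5)² = 80
  (2 − 4)² + (4 − -5)² = 85
  (5 − 4)² + (6 − -5)² = 122
  (6 − 4)² + (6 − -5)² = 125
  (0 − 4)² + (6 − -5)² = 137
Minimum is attained by (-4, -1), so q lies in its Voronoi cell.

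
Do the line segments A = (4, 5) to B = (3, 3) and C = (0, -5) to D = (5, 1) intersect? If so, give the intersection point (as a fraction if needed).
No (intersection of containing lines falls outside at least one segment)

Parametrize and solve: t = 13/2, s = -1/2. At least one of these is outside [0, 1], so the segments do not intersect.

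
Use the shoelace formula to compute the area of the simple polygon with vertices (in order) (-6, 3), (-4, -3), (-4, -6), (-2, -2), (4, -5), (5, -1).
Area = 43

Shoelace formula: Area = (1/2) |Σ_i (x_i · y_{i+1} − x_{i+1} · y_i)| (indices mod n). Compute each cross term:
  (-6)(-3) − (-4)(3) = 30
  (-4)(-6) − (-4)(-3) = 12
  (-4)(-2) − (-2)(-6) = -4
  (-2)(-5) − (4)(-2) = 18
  (4)(-1) − (5)(-5) = 21
  (5)(3) − (-6)(-1) = 9
Sum = 86, so (signed) Area = 86/2 = 43, |Area| = 43.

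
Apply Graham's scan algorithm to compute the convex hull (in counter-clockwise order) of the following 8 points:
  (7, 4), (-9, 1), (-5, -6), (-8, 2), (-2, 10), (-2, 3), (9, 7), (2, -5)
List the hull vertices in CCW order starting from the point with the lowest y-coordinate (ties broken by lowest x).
Hull (CCW) = [(-5, -6), (2, -5), (9, 7), (-2, 10), (-9, 1)]

Graham scan procedure:
  1. Find the pivot p₀ = point with lowest y (tie → lowest x): (-5, -6).
  2. Sort the remaining points by polar angle around p₀.
  3. Walk through sorted points, maintaining a stack; pop the top while the last three entries make a non-left turn (cross product ≤ 0).
  4. Final stack is the convex hull in CCW order: (-5, -6), (2, -5), (9, 7), (-2, 10), (-9, 1).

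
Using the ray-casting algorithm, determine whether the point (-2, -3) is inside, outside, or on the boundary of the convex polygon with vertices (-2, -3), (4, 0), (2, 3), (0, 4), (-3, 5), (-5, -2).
The point (-2, -3) lies on the polygon boundary

Boundary check: the query satisfies the collinearity and bounding-box conditions for some polygon edge, so it lies exactly on the boundary.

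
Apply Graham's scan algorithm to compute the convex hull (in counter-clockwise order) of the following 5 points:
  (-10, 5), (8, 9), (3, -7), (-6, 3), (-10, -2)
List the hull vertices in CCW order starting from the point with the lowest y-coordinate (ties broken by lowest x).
Hull (CCW) = [(3, -7), (8, 9), (-10, 5), (-10, -2)]

Graham scan procedure:
  1. Find the pivot p₀ = point with lowest y (tie → lowest x): (3, -7).
  2. Sort the remaining points by polar angle around p₀.
  3. Walk through sorted points, maintaining a stack; pop the top while the last three entries make a non-left turn (cross product ≤ 0).
  4. Final stack is the convex hull in CCW order: (3, -7), (8, 9), (-10, 5), (-10, -2).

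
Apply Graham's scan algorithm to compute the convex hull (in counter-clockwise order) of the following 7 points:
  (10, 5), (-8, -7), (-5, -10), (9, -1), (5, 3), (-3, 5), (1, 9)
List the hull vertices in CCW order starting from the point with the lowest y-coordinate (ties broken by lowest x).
Hull (CCW) = [(-5, -10), (9, -1), (10, 5), (1, 9), (-3, 5), (-8, -7)]

Graham scan procedure:
  1. Find the pivot p₀ = point with lowest y (tie → lowest x): (-5, -10).
  2. Sort the remaining points by polar angle around p₀.
  3. Walk through sorted points, maintaining a stack; pop the top while the last three entries make a non-left turn (cross product ≤ 0).
  4. Final stack is the convex hull in CCW order: (-5, -10), (9, -1), (10, 5), (1, 9), (-3, 5), (-8, -7).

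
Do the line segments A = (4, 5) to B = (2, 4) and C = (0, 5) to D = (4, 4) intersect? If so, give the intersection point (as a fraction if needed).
Yes; intersection at (8/3, 13/3) (t = 2/3 on AB, s = 2/3 on CD)

Parametrize AB as A + t(B − A) = (4 + -2 t, 5 + -1 t) and CD as C + s(D − C) = (0 + 4 s, 5 + -1 s). Solve the linear system for (t, s). Determinant = -6 ≠ 0, so a unique intersection of the containing lines exists. Solution: t = 2/3, s = 2/3 — both in [0, 1], so the segments cross. Intersection point: (8/3, 13/3).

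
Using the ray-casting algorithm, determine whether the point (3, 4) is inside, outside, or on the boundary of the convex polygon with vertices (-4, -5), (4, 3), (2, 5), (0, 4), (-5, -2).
The point (3, 4) lies on the polygon boundary

Boundary check: the query satisfies the collinearity and bounding-box conditions for some polygon edge, so it lies exactly on the boundary.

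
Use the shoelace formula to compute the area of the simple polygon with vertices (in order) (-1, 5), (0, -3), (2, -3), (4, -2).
Area = 35/2

Shoelace formula: Area = (1/2) |Σ_i (x_i · y_{i+1} − x_{i+1} · y_i)| (indices mod n). Compute each cross term:
  (-1)(-3) − (0)(5) = 3
  (0)(-3) − (2)(-3) = 6
  (2)(-2) − (4)(-3) = 8
  (4)(5) − (-1)(-2) = 18
Sum = 35, so (signed) Area = 35/2 = 35/2, |Area| = 35/2.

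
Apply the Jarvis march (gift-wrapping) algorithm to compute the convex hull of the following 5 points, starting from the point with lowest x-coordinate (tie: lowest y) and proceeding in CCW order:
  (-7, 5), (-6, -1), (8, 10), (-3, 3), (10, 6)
Hull (CCW) = [(-7, 5), (-6, -1), (10, 6), (8, 10)]

Jarvis march: at each step, from the current hull vertex p, select the next vertex q as the point such that every other point lies strictly to the left of (or on) the directed line p → q. (Equivalently: for every other point r, the cross product (q − p) × (r − p) ≥ 0.)
Starting point (lowest x, tie lowest y): (-7, 5). Wrap until returning to start. Resulting hull: (-7, 5), (-6, -1), (10, 6), (8, 10).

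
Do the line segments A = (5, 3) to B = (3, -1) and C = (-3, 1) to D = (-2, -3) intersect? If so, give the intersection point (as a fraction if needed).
No (intersection of containing lines falls outside at least one segment)

Parametrize and solve: t = 17/6, s = 7/3. At least one of these is outside [0, 1], so the segments do not intersect.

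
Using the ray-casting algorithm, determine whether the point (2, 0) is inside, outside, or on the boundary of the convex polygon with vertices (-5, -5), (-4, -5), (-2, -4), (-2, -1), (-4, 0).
The point (2, 0) lies strictly outside the polygon

Cast a horizontal ray to the right from the query point and count how many polygon edges it crosses (each edge strictly once or zero times, handled with the usual half-open convention). 
Parity of crossings → even ⇒ outside.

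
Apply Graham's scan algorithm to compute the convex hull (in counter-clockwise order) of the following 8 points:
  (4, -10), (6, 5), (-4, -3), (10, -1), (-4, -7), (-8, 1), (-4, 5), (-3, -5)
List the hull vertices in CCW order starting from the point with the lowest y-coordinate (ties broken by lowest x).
Hull (CCW) = [(4, -10), (10, -1), (6, 5), (-4, 5), (-8, 1), (-4, -7)]

Graham scan procedure:
  1. Find the pivot p₀ = point with lowest y (tie → lowest x): (4, -10).
  2. Sort the remaining points by polar angle around p₀.
  3. Walk through sorted points, maintaining a stack; pop the top while the last three entries make a non-left turn (cross product ≤ 0).
  4. Final stack is the convex hull in CCW order: (4, -10), (10, -1), (6, 5), (-4, 5), (-8, 1), (-4, -7).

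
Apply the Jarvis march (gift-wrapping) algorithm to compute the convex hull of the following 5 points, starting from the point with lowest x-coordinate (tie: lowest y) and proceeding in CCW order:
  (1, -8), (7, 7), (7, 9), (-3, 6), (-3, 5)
Hull (CCW) = [(-3, 5), (1, -8), (7, 7), (7, 9), (-3, 6)]

Jarvis march: at each step, from the current hull vertex p, select the next vertex q as the point such that every other point lies strictly to the left of (or on) the directed line p → q. (Equivalently: for every other point r, the cross product (q − p) × (r − p) ≥ 0.)
Starting point (lowest x, tie lowest y): (-3, 5). Wrap until returning to start. Resulting hull: (-3, 5), (1, -8), (7, 7), (7, 9), (-3, 6).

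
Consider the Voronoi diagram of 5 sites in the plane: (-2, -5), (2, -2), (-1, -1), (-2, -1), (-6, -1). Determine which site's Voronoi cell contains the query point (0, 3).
Nearest site = (-1, -1)

The Voronoi cell of site s contains exactly those query points closer to s than to any other site. Compute squared distances from q = (0, 3) to each site:
  (-1 − 0)² + (-1 − 3)² = 17
  (-2 − 0)² + (-1 − 3)² = 20
  (2 − 0)² + (-2 − 3)² = 29
  (-6 − 0)² + (-1 − 3)² = 52
  (-2 − 0)² + (-5 − 3)² = 68
Minimum is attained by (-1, -1), so q lies in its Voronoi cell.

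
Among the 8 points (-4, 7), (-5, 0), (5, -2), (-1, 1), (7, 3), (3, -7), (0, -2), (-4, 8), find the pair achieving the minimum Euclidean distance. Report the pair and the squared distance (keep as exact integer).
Pair = ((-4, 7), (-4, 8)); squared distance = 1

Compute all C(8, 2) = 28 pairwise squared distances (x_i − x_j)² + (y_i − y_j)². The minimum is 1, attained by the pair ((-4, 7), (-4, 8)).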